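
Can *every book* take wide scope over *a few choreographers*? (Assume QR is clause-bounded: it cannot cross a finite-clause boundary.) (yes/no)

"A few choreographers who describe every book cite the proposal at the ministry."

No

*every book* sits inside the relative clause *who describe every book*.
QR out of a relative clause is ruled out by the relative-clause island constraint.
The inverse ordering *every book* > *a few choreographers* is therefore underivable.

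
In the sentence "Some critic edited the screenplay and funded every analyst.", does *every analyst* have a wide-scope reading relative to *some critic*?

Structurally, *every analyst* is inside one conjunct of the coordinate structure (*funded every analyst*).
Coordinate structures are islands for non-across-the-board movement, QR included.
There is no licit LF on which *every analyst* c-commands *some critic*.

No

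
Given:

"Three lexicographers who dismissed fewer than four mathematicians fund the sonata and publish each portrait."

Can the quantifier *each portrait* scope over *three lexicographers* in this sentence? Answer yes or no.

No

*each portrait* occurs within one conjunct of the coordinate structure (*publish each portrait*).
Asymmetric QR out of one conjunct violates the Coordinate Structure Constraint.
So *each portrait* cannot raise high enough to outscope *three lexicographers*; only the surface ordering *three lexicographers* > *each portrait* is available.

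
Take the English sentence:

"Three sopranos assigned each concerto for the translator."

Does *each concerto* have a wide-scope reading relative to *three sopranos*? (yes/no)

Yes

*each concerto* and *three sopranos* are in the same minimal clause.
With no island boundary between them, the object can take inverse scope over the subject via ordinary QR within the clause.
Both orderings are possible: *three sopranos* > *each concerto* and *each concerto* > *three sopranos*.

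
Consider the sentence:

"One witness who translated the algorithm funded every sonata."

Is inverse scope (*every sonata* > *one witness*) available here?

The relative clause *who translated the algorithm* modifies *one witness*, but *every sonata* is not inside that relative clause — it is an argument of the matrix verb.
Nothing blocks QR of the lower DP to a position above the higher one, so inverse scope is available.

Yes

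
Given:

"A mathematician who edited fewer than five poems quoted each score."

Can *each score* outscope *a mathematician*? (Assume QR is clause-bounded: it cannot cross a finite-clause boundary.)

Although the sentence contains a relative clause (*who edited fewer than five poems*), *each score* is outside it, in the matrix VP.
Ordinary QR to a clause-peripheral position gives the wide-scope LF for the lower DP.
Both orderings are possible: *a mathematician* > *each score* and *each score* > *a mathematician*.

Yes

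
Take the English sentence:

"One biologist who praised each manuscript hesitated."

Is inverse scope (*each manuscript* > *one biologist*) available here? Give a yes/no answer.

No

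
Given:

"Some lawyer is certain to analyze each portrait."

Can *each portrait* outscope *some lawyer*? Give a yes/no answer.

Yes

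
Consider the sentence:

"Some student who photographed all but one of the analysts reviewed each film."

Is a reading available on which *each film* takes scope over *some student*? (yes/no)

*each film* sits in the matrix clause, not in the relative clause on *some student*.
Nothing blocks QR of the lower DP to a position above the higher one, so inverse scope is available.

Yes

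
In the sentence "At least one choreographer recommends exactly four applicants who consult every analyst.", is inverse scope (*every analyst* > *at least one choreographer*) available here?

No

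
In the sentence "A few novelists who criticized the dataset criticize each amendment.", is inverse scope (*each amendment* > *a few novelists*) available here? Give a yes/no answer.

Yes

The relative clause *who criticized the dataset* modifies *a few novelists*, but *each amendment* is not inside that relative clause — it is an argument of the matrix verb.
With no island boundary between them, the object can take inverse scope over the subject via ordinary QR within the clause.
Both orderings are possible: *a few novelists* > *each amendment* and *each amendment* > *a few novelists*.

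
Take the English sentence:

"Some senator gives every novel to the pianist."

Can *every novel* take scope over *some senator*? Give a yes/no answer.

*every novel* is the matrix object and *some senator* the matrix subject; the two are clausemates.
With no island boundary between them, the object can take inverse scope over the subject via ordinary QR within the clause.
So *every novel* > *some senator* is among the available readings.

Yes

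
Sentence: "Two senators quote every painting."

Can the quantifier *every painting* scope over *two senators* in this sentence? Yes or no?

Yes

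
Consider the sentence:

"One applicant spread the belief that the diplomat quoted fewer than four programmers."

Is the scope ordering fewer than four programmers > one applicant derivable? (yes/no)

Structurally, *fewer than four programmers* is inside the complex NP *the belief that the diplomat quoted fewer than four programmers*.
The complex NP is opaque for QR — the quantifier is frozen inside the noun's complement.
So *fewer than four programmers* cannot raise high enough to outscope *one applicant*; only the surface ordering *one applicant* > *fewer than four programmers* is available.

No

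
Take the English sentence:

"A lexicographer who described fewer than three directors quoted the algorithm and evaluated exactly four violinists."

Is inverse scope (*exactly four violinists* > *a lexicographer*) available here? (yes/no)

*exactly four violinists* sits inside one conjunct of the coordinate structure (*evaluated exactly four violinists*).
Coordinate structures are islands for non-across-the-board movement, QR included.
*exactly four violinists* > *a lexicographer* would require crossing that boundary, which is illicit.
(Only the surface reading survives: one fixed lexicographer with respect to all the relevant violinists.)

No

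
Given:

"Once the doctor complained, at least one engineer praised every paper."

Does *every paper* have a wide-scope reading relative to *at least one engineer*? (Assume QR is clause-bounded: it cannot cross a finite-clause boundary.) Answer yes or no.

Yes

Although there is an adjunct clause, *every paper* is in the main clause, not inside the adjunct.
Ordinary QR to a clause-peripheral position gives the wide-scope LF for the lower DP.
The sentence is scopally ambiguous between *at least one engineer* > *every paper* and *every paper* > *at least one engineer*.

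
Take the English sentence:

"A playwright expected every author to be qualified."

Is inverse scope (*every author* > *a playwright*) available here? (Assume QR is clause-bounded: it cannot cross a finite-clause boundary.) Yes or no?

ECM infinitives lack a CP barrier, so *every author* can QR over the matrix subject *a playwright*.
Clause-internal QR can adjoin the lower DP above the subject, yielding the inverse reading.
Both orderings are possible: *a playwright* > *every author* and *every author* > *a playwright*.

Yes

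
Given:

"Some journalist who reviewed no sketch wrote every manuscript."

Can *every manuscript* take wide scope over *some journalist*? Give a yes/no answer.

Yes

*every manuscript* sits in the matrix clause, not in the relative clause on *some journalist*.
Clause-internal QR can adjoin the lower DP above the subject, yielding the inverse reading.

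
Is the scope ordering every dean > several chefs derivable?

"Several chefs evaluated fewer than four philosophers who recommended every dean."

No

The target quantifier *every dean* is part of the relative clause *who recommended every dean* modifying *fewer than four philosophers*.
The relative clause forms an island for QR, so the quantifier is confined to the head noun's restrictor.
The inverse ordering *every dean* > *several chefs* is therefore underivable.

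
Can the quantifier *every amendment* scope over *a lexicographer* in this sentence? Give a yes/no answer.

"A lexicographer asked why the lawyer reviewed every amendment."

No

The DP *every amendment* is contained in the embedded question *why the lawyer reviewed every amendment*.
An indirect question is a wh-island; the filled [Spec,CP] blocks QR across the CP edge.
So *every amendment* cannot raise high enough to outscope *a lexicographer*; only the surface ordering *a lexicographer* > *every amendment* is available.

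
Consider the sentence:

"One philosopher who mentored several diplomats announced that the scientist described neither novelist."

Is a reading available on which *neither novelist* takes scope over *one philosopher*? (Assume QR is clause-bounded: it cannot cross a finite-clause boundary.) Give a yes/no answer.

The DP *neither novelist* is contained in the finite complement clause *that the scientist described neither novelist*.
With QR restricted to its own tensed clause, the embedded quantifier cannot reach a matrix scope position.
So the wide-scope reading for *neither novelist* is blocked.

No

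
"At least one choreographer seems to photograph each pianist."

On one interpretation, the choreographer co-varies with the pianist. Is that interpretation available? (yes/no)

Yes

The paraphrase describes the scope ordering *each pianist* > *at least one choreographer*.
The matrix predicate is a raising verb, whose infinitival complement is not a scope island — *each pianist* can QR into the matrix clause.
QR within a single clause is free, so the lower quantifier may take scope over the higher one.
Both orderings are possible: *at least one choreographer* > *each pianist* and *each pianist* > *at least one choreographer*.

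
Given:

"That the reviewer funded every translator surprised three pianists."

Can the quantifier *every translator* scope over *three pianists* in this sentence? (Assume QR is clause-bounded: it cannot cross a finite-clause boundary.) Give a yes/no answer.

Structurally, *every translator* is inside the sentential subject *that the reviewer funded every translator*.
Subjects — clausal subjects included — are islands for extraction, and QR is no exception.
*every translator* is confined to the island and cannot take scope over *three pianists*.

No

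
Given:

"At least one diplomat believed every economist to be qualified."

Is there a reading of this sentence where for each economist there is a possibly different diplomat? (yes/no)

The paraphrase describes the scope ordering *every economist* > *at least one diplomat*.
ECM infinitives lack a CP barrier, so *every economist* can QR over the matrix subject *at least one diplomat*.
QR within a single clause is free, so the lower quantifier may take scope over the higher one.

Yes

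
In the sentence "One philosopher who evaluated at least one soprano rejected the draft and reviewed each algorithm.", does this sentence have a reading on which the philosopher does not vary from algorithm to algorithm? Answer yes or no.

Yes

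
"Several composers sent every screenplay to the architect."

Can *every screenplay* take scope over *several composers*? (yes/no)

Both DPs are arguments of the same predicate; there is no clause or island boundary between them.
Ordinary QR to a clause-peripheral position gives the wide-scope LF for the lower DP.

Yes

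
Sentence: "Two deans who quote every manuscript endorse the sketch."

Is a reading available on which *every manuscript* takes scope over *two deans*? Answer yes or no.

*every manuscript* occurs within the relative clause *who quote every manuscript*.
Relative clauses block scope extraction: QR cannot target a position outside the modified NP.
*every manuscript* > *two deans* would require crossing that boundary, which is illicit.

No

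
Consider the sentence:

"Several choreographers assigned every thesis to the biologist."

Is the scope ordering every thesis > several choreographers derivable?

Both DPs are arguments of the same predicate; there is no clause or island boundary between them.
With no island boundary between them, the object can take inverse scope over the subject via ordinary QR within the clause.
Both orderings are possible: *several choreographers* > *every thesis* and *every thesis* > *several choreographers*.

Yes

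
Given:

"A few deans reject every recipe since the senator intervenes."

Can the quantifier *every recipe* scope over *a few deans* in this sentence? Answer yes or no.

Although there is an adjunct clause, *every recipe* is in the main clause, not inside the adjunct.
Ordinary QR to a clause-peripheral position gives the wide-scope LF for the lower DP.

Yes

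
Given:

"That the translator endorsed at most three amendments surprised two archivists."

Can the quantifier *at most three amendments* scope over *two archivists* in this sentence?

No

The DP *at most three amendments* is contained in the sentential subject *that the translator endorsed at most three amendments*.
The Sentential Subject Constraint rules out raising the quantifier out of the that-clause subject.
*at most three amendments* is confined to the island and cannot take scope over *two archivists*.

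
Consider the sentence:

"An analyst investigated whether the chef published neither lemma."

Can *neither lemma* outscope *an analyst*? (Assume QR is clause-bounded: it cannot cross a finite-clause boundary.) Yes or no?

*neither lemma* is embedded in the embedded question *whether the chef published neither lemma*.
Embedded wh-clauses are opaque for QR, so the quantifier stays inside the question.
*neither lemma* is confined to the island and cannot take scope over *an analyst*.
(Only the surface reading survives: one fixed analyst with respect to all the relevant lemmas.)

No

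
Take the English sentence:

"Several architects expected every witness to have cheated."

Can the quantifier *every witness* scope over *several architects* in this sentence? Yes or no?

Yes

This is an ECM construction: *every witness* is the infinitival subject, Case-marked by the matrix verb, and the infinitive is transparent for QR.
Ordinary QR to a clause-peripheral position gives the wide-scope LF for the lower DP.
The sentence is scopally ambiguous between *several architects* > *every witness* and *every witness* > *several architects*.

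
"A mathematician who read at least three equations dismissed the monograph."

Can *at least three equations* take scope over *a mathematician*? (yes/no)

No

The DP *at least three equations* is contained in the relative clause *who read at least three equations*.
Quantifiers inside a relative clause are trapped there; the RC boundary blocks QR.
So *at least three equations* cannot raise high enough to outscope *a mathematician*; only the surface ordering *a mathematician* > *at least three equations* is available.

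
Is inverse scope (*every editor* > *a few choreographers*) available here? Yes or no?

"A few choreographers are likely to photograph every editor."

Yes

Infinitival complements of raising predicates do not block QR; *every editor* and *a few choreographers* are effectively clausemates.
No island intervenes, so both surface and inverse scope are derivable.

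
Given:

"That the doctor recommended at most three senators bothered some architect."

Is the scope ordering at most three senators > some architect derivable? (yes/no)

The target quantifier *at most three senators* is part of the sentential subject *that the doctor recommended at most three senators*.
The subject-island constraint blocks QR out of a clausal subject.
The ordering *at most three senators* > *some architect* is therefore underivable.

No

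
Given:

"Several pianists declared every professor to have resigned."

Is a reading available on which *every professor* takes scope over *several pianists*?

Yes

This is an ECM construction: *every professor* is the infinitival subject, Case-marked by the matrix verb, and the infinitive is transparent for QR.
With no island boundary between them, the object can take inverse scope over the subject via ordinary QR within the clause.
So *every professor* > *several pianists* is among the available readings.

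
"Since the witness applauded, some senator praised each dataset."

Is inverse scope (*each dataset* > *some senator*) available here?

*each dataset* is a matrix argument; the adjunct is an island but the target quantifier is outside it.
No island intervenes, so both surface and inverse scope are derivable.

Yes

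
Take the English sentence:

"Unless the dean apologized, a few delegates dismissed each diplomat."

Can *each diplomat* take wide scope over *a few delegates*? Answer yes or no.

Yes

Although there is an adjunct clause, *each diplomat* is in the main clause, not inside the adjunct.
No island intervenes, so both surface and inverse scope are derivable.
The sentence is scopally ambiguous between *a few delegates* > *each diplomat* and *each diplomat* > *a few delegates*.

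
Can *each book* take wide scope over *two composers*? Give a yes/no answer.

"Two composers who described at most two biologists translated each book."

Yes

The relative clause *who described at most two biologists* modifies *two composers*, but *each book* is not inside that relative clause — it is an argument of the matrix verb.
Ordinary QR to a clause-peripheral position gives the wide-scope LF for the lower DP.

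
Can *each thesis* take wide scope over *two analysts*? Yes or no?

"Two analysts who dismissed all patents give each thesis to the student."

*each thesis* sits in the matrix clause, not in the relative clause on *two analysts*.
Nothing blocks QR of the lower DP to a position above the higher one, so inverse scope is available.

Yes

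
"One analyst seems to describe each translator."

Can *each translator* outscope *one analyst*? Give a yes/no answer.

Infinitival complements of raising predicates do not block QR; *each translator* and *one analyst* are effectively clausemates.
Clause-internal QR can adjoin the lower DP above the subject, yielding the inverse reading.
So *each translator* > *one analyst* is among the available readings.

Yes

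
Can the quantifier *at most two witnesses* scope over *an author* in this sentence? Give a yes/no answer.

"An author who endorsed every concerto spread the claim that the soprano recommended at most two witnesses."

*at most two witnesses* is embedded in the complex NP *the claim that the soprano recommended at most two witnesses*.
Noun-complement clauses are scope islands (the Complex NP Constraint): a quantifier inside one cannot scope into the matrix.
So *at most two witnesses* cannot raise to a position above *an author*.
(Only the surface reading survives: one fixed author with respect to all the relevant witnesses.)

No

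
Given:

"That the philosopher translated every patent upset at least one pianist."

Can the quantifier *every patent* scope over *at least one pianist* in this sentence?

No

Structurally, *every patent* is inside the sentential subject *that the philosopher translated every patent*.
The Sentential Subject Constraint rules out raising the quantifier out of the that-clause subject.
The ordering *every patent* > *at least one pianist* is therefore underivable.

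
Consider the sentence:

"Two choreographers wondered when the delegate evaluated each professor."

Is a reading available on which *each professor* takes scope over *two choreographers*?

Structurally, *each professor* is inside the embedded question *when the delegate evaluated each professor*.
The wh-island constraint blocks QR out of an embedded interrogative.
Hence only narrow scope for *each professor* (under *two choreographers*) survives.

No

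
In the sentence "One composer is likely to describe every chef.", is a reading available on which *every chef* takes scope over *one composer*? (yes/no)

Yes

Raising constructions are monoclausal for scope purposes; *every chef* is not separated from *one composer* by any island.
Nothing blocks QR of the lower DP to a position above the higher one, so inverse scope is available.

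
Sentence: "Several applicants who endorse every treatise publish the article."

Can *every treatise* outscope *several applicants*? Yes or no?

No

Structurally, *every treatise* is inside the relative clause *who endorse every treatise*.
Relative clauses are scope islands: a quantifier cannot QR out of a relative clause to take scope in the matrix clause.
*every treatise* > *several applicants* would require crossing that boundary, which is illicit.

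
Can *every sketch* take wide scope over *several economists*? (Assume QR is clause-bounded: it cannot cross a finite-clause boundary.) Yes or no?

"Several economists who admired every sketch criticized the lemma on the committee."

No

*every sketch* is embedded in the relative clause *who admired every sketch*.
Relative clauses block scope extraction: QR cannot target a position outside the modified NP.
So *every sketch* cannot raise to a position above *several economists*.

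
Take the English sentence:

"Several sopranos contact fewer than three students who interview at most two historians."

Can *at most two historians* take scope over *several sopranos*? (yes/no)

No

The DP *at most two historians* is contained in the relative clause *who interview at most two historians* modifying *fewer than three students*.
QR out of a relative clause is ruled out by the relative-clause island constraint.
*at most two historians* > *several sopranos* would require crossing that boundary, which is illicit.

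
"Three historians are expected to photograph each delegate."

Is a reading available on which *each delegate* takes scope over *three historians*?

Yes

The matrix predicate is a raising verb, whose infinitival complement is not a scope island — *each delegate* can QR into the matrix clause.
Nothing blocks QR of the lower DP to a position above the higher one, so inverse scope is available.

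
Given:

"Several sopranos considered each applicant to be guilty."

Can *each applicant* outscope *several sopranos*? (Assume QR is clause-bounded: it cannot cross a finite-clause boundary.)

Yes

The ECM infinitive is scope-transparent — *each applicant* is free to raise above *several sopranos*.
QR within a single clause is free, so the lower quantifier may take scope over the higher one.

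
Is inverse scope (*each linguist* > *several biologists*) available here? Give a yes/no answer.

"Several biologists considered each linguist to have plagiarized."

The ECM infinitive is scope-transparent — *each linguist* is free to raise above *several biologists*.
Ordinary QR to a clause-peripheral position gives the wide-scope LF for the lower DP.
The sentence is scopally ambiguous between *several biologists* > *each linguist* and *each linguist* > *several biologists*.

Yes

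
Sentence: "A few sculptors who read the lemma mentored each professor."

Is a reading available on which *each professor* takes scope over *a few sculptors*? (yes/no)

Yes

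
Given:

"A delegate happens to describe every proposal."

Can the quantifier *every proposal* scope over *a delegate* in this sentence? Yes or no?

*every proposal* is inside a raising infinitive, which is transparent to QR (no CP barrier), so it behaves as a matrix argument.
Ordinary QR to a clause-peripheral position gives the wide-scope LF for the lower DP.
So *every proposal* > *a delegate* is among the available readings.

Yes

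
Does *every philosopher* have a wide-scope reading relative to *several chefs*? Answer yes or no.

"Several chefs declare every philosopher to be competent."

Yes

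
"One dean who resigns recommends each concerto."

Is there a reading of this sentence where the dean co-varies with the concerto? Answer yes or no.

Yes

The paraphrase describes the scope ordering *each concerto* > *one dean*.
The RC *who resigns* is an island, but *each concerto* is not inside it — it is the matrix object, a clausemate of *one dean*.
Nothing blocks QR of the lower DP to a position above the higher one, so inverse scope is available.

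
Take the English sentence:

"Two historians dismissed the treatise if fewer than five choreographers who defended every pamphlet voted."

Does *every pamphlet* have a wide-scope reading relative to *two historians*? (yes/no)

No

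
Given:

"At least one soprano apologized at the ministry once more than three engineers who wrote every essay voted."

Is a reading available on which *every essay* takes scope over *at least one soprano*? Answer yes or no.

*every essay* sits inside the relative clause *who wrote every essay*, which is itself inside the adjunct *once more than three engineers who wrote every essay voted*.
Both the relative clause and the enclosing adjunct are scope islands; QR cannot cross either.
So *every essay* cannot raise to a position above *at least one soprano*.

No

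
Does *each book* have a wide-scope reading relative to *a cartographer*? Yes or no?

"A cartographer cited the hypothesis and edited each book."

No

*each book* is embedded in one conjunct of the coordinate structure (*edited each book*).
Asymmetric QR out of one conjunct violates the Coordinate Structure Constraint.
Hence only narrow scope for *each book* (under *a cartographer*) survives.
(Only the surface reading survives: one fixed cartographer with respect to all the relevant books.)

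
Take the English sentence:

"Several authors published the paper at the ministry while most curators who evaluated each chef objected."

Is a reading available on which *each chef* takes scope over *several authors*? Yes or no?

*each chef* sits inside the relative clause *who evaluated each chef*, which is itself inside the adjunct *while most curators who evaluated each chef objected*.
Both the relative clause and the enclosing adjunct are scope islands; QR cannot cross either.
So *each chef* cannot raise to a position above *several authors*.

No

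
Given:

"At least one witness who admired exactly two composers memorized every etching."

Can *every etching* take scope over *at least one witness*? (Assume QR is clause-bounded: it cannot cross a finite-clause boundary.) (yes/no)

The RC *who admired exactly two composers* is an island, but *every etching* is not inside it — it is the matrix object, a clausemate of *at least one witness*.
Ordinary QR to a clause-peripheral position gives the wide-scope LF for the lower DP.

Yes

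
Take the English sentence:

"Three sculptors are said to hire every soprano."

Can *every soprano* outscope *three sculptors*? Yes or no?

Yes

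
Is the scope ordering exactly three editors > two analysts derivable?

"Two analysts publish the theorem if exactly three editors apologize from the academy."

Structurally, *exactly three editors* is inside the adjunct clause *if exactly three editors apologize from the academy*.
Since the clause is an adjunct (not a complement), the Adjunct Condition blocks QR across its edge.
So *exactly three editors* cannot raise high enough to outscope *two analysts*; only the surface ordering *two analysts* > *exactly three editors* is available.

No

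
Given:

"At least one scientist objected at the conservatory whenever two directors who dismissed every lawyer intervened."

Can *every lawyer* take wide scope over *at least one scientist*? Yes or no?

*every lawyer* is embedded in the relative clause *who dismissed every lawyer*, which is itself inside the adjunct *whenever two directors who dismissed every lawyer intervened*.
Two island boundaries intervene — the relative clause and the adjunct. Either alone would block QR.
So *every lawyer* cannot raise high enough to outscope *at least one scientist*; only the surface ordering *at least one scientist* > *every lawyer* is available.

No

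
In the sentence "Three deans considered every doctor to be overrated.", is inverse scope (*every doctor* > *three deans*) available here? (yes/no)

This is an ECM construction: *every doctor* is the infinitival subject, Case-marked by the matrix verb, and the infinitive is transparent for QR.
Since no island is crossed, the inverse ordering is licensed alongside surface scope.

Yes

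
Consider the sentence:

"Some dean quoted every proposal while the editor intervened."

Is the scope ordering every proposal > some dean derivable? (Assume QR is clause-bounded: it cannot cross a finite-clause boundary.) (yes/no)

The adjunct island is irrelevant here — *every proposal* and *some dean* are both in the matrix clause.
QR within a single clause is free, so the lower quantifier may take scope over the higher one.
The sentence is scopally ambiguous between *some dean* > *every proposal* and *every proposal* > *some dean*.

Yes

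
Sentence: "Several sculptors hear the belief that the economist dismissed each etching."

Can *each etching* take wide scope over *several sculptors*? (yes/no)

No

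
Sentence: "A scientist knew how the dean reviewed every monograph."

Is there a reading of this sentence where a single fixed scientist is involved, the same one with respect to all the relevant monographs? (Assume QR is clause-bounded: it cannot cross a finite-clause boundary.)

The described interpretation is the *a scientist* > *every monograph* scoping.
Nothing needs to raise for *a scientist* > *every monograph*, so no island constraint is at stake.

Yes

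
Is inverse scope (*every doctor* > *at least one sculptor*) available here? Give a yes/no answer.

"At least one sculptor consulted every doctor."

*at least one sculptor* and *every doctor* are co-arguments of the matrix verb, with nothing but a clause-internal boundary between them.
QR within a single clause is free, so the lower quantifier may take scope over the higher one.
Both orderings are possible: *at least one sculptor* > *every doctor* and *every doctor* > *at least one sculptor*.

Yes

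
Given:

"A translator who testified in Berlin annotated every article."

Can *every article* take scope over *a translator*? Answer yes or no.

The relative clause *who testified in Berlin* modifies *a translator*, but *every article* is not inside that relative clause — it is an argument of the matrix verb.
Nothing blocks QR of the lower DP to a position above the higher one, so inverse scope is available.

Yes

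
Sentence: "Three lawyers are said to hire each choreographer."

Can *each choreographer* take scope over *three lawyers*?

*each choreographer* is the object of the infinitival complement of a raising predicate; raising infinitives are transparent for QR, so the two DPs are in effect clausemates.
No island intervenes, so both surface and inverse scope are derivable.
The sentence is scopally ambiguous between *three lawyers* > *each choreographer* and *each choreographer* > *three lawyers*.

Yes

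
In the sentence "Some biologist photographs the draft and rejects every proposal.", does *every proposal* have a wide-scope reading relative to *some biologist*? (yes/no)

No

*every proposal* occurs within one conjunct of the coordinate structure (*rejects every proposal*).
The Coordinate Structure Constraint blocks movement (including QR) out of a single conjunct.
So *every proposal* cannot raise high enough to outscope *some biologist*; only the surface ordering *some biologist* > *every proposal* is available.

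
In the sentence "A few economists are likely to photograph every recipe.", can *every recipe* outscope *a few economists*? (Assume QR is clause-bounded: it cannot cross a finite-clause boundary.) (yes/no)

The matrix predicate is a raising verb, whose infinitival complement is not a scope island — *every recipe* can QR into the matrix clause.
Ordinary QR to a clause-peripheral position gives the wide-scope LF for the lower DP.

Yes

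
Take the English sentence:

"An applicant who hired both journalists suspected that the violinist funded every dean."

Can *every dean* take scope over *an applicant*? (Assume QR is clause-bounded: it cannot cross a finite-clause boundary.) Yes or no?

*every dean* sits inside the finite complement clause *that the violinist funded every dean*.
QR is clause-bounded, so the finite complement is a scope island for the embedded quantifier.
The inverse ordering *every dean* > *an applicant* is therefore underivable.
(Only the surface reading survives: one fixed applicant with respect to all the relevant deans.)

No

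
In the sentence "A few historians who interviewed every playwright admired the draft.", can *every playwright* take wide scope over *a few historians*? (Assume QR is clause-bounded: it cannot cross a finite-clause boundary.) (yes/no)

No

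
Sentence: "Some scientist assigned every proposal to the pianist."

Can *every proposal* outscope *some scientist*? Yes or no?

*every proposal* and *some scientist* are in the same minimal clause.
No island intervenes, so both surface and inverse scope are derivable.

Yes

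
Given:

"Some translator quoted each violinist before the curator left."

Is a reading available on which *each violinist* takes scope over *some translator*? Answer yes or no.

Yes

Although there is an adjunct clause, *each violinist* is in the main clause, not inside the adjunct.
Ordinary QR to a clause-peripheral position gives the wide-scope LF for the lower DP.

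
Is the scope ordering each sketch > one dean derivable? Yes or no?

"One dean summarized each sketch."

Yes

*each sketch* and *one dean* are in the same minimal clause.
With no island boundary between them, the object can take inverse scope over the subject via ordinary QR within the clause.
So *each sketch* > *one dean* is among the available readings.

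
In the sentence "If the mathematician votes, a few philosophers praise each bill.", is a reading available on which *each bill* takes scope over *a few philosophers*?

Yes

Neither queried DP is inside the adjunct, so the adjunct-island constraint does not apply.
No island intervenes, so both surface and inverse scope are derivable.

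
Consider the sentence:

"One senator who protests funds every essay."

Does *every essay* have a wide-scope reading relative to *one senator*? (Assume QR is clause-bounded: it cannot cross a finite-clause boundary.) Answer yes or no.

Yes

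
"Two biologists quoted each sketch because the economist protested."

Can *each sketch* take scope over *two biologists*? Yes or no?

Yes

Although there is an adjunct clause, *each sketch* is in the main clause, not inside the adjunct.
Since no island is crossed, the inverse ordering is licensed alongside surface scope.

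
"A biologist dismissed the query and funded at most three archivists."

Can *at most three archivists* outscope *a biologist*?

*at most three archivists* occurs within one conjunct of the coordinate structure (*funded at most three archivists*).
The Coordinate Structure Constraint blocks movement (including QR) out of a single conjunct.
There is no licit LF on which *at most three archivists* c-commands *a biologist*.

No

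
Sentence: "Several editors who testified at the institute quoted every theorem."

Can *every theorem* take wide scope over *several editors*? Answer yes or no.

Yes

Although the sentence contains a relative clause (*who testified at the institute*), *every theorem* is outside it, in the matrix VP.
Nothing blocks QR of the lower DP to a position above the higher one, so inverse scope is available.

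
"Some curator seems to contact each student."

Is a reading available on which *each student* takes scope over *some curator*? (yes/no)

Yes

*each student* is inside a raising infinitive, which is transparent to QR (no CP barrier), so it behaves as a matrix argument.
QR within a single clause is free, so the lower quantifier may take scope over the higher one.
So *each student* > *some curator* is among the available readings.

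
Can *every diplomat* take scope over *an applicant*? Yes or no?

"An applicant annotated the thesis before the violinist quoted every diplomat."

No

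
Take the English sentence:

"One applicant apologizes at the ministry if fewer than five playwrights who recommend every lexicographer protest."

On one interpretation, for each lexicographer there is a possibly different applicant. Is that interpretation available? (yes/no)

No

That reading corresponds to *every lexicographer* > *one applicant*.
The DP *every lexicographer* is contained in the relative clause *who recommend every lexicographer*, which is itself inside the adjunct *if fewer than five playwrights who recommend every lexicographer protest*.
Nested islands: the RC island is itself inside an adjunct island, so wide scope is doubly excluded.
*every lexicographer* > *one applicant* would require crossing that boundary, which is illicit.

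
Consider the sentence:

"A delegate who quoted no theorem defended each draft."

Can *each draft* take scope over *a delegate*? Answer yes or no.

Yes

*each draft* sits in the matrix clause, not in the relative clause on *a delegate*.
With no island boundary between them, the object can take inverse scope over the subject via ordinary QR within the clause.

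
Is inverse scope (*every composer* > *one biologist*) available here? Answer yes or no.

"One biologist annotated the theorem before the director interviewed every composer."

*every composer* is embedded in the adjunct clause *before the director interviewed every composer*.
Adjunct clauses are scope islands: a quantifier inside an adjunct cannot raise into the matrix clause.
*every composer* is confined to the island and cannot take scope over *one biologist*.

No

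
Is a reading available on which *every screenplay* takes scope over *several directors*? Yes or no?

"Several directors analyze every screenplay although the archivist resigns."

Yes

The adjunct island is irrelevant here — *every screenplay* and *several directors* are both in the matrix clause.
Ordinary QR to a clause-peripheral position gives the wide-scope LF for the lower DP.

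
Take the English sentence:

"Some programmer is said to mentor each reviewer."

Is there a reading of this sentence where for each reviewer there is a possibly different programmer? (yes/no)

Yes

The paraphrase describes the scope ordering *each reviewer* > *some programmer*.
Infinitival complements of raising predicates do not block QR; *each reviewer* and *some programmer* are effectively clausemates.
No island intervenes, so both surface and inverse scope are derivable.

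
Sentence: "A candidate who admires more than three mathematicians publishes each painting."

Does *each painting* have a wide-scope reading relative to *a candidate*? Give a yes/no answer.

*each painting* sits in the matrix clause, not in the relative clause on *a candidate*.
No island intervenes, so both surface and inverse scope are derivable.

Yes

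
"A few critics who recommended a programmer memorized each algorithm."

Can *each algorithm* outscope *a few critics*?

*each algorithm* is a matrix argument; only *a few critics* is modified by the relative clause *who recommended a programmer*, so the RC island is irrelevant to the target quantifier.
Ordinary QR to a clause-peripheral position gives the wide-scope LF for the lower DP.

Yes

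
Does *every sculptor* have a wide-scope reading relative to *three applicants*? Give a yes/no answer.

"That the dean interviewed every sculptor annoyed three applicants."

No

*every sculptor* occurs within the sentential subject *that the dean interviewed every sculptor*.
Subjects — clausal subjects included — are islands for extraction, and QR is no exception.
*every sculptor* > *three applicants* would require crossing that boundary, which is illicit.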